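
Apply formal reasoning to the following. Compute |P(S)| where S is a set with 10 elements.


The power set of a set with n elements has 2^n elements.
|P(S)| = 2^10 = 1024

1024


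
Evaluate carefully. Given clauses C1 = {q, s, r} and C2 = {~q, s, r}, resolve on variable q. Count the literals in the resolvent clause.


Remove q from C1 and ~q from C2.
C1 remainder: {s, r}
C2 remainder: {s, r}
Union (resolvent): {r, s}
Resolvent has 2 literal(s).

2


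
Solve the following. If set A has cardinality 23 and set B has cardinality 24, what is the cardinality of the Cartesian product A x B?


The Cartesian product A x B contains all ordered pairs (a, b).
|A x B| = |A| * |B| = 23 * 24 = 552

552


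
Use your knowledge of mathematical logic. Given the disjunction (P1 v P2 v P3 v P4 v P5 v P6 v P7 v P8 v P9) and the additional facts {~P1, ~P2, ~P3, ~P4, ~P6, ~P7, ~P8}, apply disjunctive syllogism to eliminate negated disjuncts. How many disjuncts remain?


Original disjuncts (9): P1, P2, P3, P4, P5, P6, P7, P8, P9
Negated (eliminate): ~P1, ~P2, ~P3, ~P4, ~P6, ~P7, ~P8
Remaining disjuncts: P5, P9
Count = 9 - 7 = 2

2


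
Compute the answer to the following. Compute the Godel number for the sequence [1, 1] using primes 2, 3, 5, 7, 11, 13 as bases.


Encode each element as an exponent of the corresponding prime:
  2^1 = 2
  3^1 = 3
Product = 2 * 3 = 6

6


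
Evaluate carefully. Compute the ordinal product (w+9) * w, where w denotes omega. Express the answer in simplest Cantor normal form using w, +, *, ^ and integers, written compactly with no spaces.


Compute (w+9) * w.
Ordinal * is associative and left-distributive over +, but NOT commutative; for finite n>1, n*w = w but w*n stays w*n.
(w+9) * w = sup{(w+9)*k : k<w} = sup{w*k+9} = w^2 (the +9 tail is absorbed in the limit).
Result = w^2

w^2


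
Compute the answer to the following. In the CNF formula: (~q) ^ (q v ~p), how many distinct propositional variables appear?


Identify each variable that appears in the formula.
Variables found: p, q
Count = 2

2


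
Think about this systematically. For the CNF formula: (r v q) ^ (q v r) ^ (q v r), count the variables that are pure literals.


Check each variable for pure literal status:
p: absent (not pure)
q: pure positive
r: pure positive
Pure literal count = 2

2


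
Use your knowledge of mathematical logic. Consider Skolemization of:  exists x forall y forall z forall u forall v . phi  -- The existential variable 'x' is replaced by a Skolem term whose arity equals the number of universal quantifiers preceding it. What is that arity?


Quantifier prefix: exists x forall y forall z forall u forall v
'x' is existentially quantified at position 1.
No universal quantifiers precede it.
Skolem function arity = 0 (a Skolem constant)

0


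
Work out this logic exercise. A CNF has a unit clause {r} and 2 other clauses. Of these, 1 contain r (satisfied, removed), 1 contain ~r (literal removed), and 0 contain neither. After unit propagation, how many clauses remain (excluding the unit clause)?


Satisfied (removed): 1
Shortened (remain): 1
Unchanged (remain): 0
Remaining = 1 + 0 = 1

1


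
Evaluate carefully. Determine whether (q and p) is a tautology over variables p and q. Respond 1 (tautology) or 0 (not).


Check all 4 assignments:
p=0, q=0: 0
p=0, q=1: 0
p=1, q=0: 0
p=1, q=1: 1
Satisfying count = 1/4.
Tautology iff count = 4: no.

0


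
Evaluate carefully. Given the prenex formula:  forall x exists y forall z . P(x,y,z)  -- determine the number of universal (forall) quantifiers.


Quantifier prefix: forall x exists y forall z
Mark each quantifier type:
  U E U
Universal count = 2, Existential count = 1
Asked for universal (forall) quantifiers: 2

2


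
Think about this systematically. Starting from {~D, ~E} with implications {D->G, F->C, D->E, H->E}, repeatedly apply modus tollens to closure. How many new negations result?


Initial negated facts: {~D, ~E}
Apply modus tollens to closure:
  ~E and H->E  =>  ~H
Final negated: {~D, ~E, ~H}
New negations: {~H}
Count = 1

1


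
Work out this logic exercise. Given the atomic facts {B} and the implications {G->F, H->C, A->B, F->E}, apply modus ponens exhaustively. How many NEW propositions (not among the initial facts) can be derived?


Initial facts: {B}
Apply modus ponens to closure:
  (no implication fires)
Final known: {B}
New propositions: {(none)}
Count = 0

0


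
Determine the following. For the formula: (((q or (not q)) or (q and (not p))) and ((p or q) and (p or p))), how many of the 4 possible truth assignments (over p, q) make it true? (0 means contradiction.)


Check all 4 assignments:
p=0, q=0: 0
p=0, q=1: 0
p=1, q=0: 1
p=1, q=1: 1
Count of True = 2

2


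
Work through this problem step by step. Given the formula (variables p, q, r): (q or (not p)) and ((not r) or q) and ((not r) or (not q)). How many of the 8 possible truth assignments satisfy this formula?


Evaluate all 8 assignments for p, q, r:
p=0, q=0, r=0: 1
p=0, q=0, r=1: 0
p=0, q=1, r=0: 1
p=0, q=1, r=1: 0
p=1, q=0, r=0: 0
p=1, q=0, r=1: 0
p=1, q=1, r=0: 1
p=1, q=1, r=1: 0
Satisfying count = 3

3


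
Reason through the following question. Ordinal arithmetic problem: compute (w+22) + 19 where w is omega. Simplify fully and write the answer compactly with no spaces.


Compute (w+22) + 19.
Ordinal + is associative but NOT commutative; for finite n>0, n + w = w but w + n stays w+n.
By associativity: (w+22) + 19 = w + (22+19) = w+41.
Result = w+41

w+41


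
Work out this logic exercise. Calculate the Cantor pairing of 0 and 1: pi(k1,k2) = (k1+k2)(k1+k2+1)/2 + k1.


k1 + k2 = 1
(k1+k2)(k1+k2+1)/2 = 1 * 2 / 2 = 1
pi = 1 + 0 = 1

1


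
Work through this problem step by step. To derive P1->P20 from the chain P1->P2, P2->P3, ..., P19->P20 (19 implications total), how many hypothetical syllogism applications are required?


With 19 implications in a chain connecting 20 propositions:
P1->P2, P2->P3, ..., P19->P20
Steps needed = (number of implications) - 1 = 19 - 1 = 18

18


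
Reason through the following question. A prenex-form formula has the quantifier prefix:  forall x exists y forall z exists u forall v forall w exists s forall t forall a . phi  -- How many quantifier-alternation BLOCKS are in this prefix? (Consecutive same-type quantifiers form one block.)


Quantifier-type sequence: A E A E A A E A A  (A=forall, E=exists)
Group into maximal same-type runs:
  Ax1 | Ex1 | Ax1 | Ex1 | Ax2 | Ex1 | Ax2
Number of blocks = 7

7


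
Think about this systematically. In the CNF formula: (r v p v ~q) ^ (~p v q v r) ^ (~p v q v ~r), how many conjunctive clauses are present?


A CNF formula is a conjunction of clauses.
Clauses are separated by ^.
Counting the conjuncts: 3 clauses.

3


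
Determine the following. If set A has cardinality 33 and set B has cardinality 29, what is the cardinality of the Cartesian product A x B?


The Cartesian product A x B contains all ordered pairs (a, b).
|A x B| = |A| * |B| = 33 * 29 = 957

957


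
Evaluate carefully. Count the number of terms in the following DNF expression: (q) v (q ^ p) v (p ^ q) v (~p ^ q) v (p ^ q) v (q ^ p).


A DNF formula is a disjunction of terms (conjunctions).
Terms are separated by v.
Counting the disjuncts: 6 terms.

6


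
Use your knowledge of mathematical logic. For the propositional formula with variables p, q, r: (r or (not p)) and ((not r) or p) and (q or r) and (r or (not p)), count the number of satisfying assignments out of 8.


Evaluate all 8 assignments for p, q, r:
p=0, q=0, r=0: 0
p=0, q=0, r=1: 0
p=0, q=1, r=0: 1
p=0, q=1, r=1: 0
p=1, q=0, r=0: 0
p=1, q=0, r=1: 1
p=1, q=1, r=0: 0
p=1, q=1, r=1: 1
Satisfying count = 3

3


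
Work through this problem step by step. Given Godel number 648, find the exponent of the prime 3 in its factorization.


Factorize 648 by dividing by 3 repeatedly.
Division steps: 3 divides 648 exactly 4 time(s).
Exponent of 3 = 4

4


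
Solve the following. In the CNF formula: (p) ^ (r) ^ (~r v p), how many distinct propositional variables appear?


Identify each variable that appears in the formula.
Variables found: p, r
Count = 2

2


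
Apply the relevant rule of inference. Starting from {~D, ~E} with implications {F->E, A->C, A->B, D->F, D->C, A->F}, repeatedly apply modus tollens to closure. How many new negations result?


Initial negated facts: {~D, ~E}
Apply modus tollens to closure:
  ~E and F->E  =>  ~F
  ~F and A->F  =>  ~A
Final negated: {~A, ~D, ~E, ~F}
New negations: {~A, ~F}
Count = 2

2


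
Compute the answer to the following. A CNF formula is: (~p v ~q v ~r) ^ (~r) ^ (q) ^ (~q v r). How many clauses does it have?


A CNF formula is a conjunction of clauses.
Clauses are separated by ^.
Counting the conjuncts: 4 clauses.

4


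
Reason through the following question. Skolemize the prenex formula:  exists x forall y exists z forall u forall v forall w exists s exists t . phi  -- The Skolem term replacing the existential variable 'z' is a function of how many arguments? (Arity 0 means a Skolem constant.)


Quantifier prefix: exists x forall y exists z forall u forall v forall w exists s exists t
'z' is existentially quantified at position 3.
Universal variables preceding it: y
Skolem function arity = 1

1


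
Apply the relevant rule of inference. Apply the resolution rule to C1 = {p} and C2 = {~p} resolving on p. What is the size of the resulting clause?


Remove p from C1 and ~p from C2.
C1 remainder: {}
C2 remainder: {}
Union (resolvent): {} (empty clause)
Resolvent has 0 literal(s).

0


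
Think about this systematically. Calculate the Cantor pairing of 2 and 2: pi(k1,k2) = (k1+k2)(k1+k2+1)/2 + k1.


k1 + k2 = 4
(k1+k2)(k1+k2+1)/2 = 4 * 5 / 2 = 10
pi = 10 + 2 = 12

12


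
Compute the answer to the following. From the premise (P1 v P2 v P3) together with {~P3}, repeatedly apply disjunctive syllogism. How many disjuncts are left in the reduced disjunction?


Original disjuncts (3): P1, P2, P3
Negated (eliminate): ~P3
Remaining disjuncts: P1, P2
Count = 3 - 1 = 2

2


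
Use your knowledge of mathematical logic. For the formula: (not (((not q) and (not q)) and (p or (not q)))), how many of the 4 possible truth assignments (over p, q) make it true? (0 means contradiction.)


Check all 4 assignments:
p=0, q=0: 0
p=0, q=1: 1
p=1, q=0: 0
p=1, q=1: 1
Count of True = 2

2


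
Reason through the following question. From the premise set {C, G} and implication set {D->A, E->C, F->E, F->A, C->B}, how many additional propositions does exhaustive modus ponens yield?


Initial facts: {C, G}
Apply modus ponens to closure:
  C and C->B  =>  B
Final known: {B, C, G}
New propositions: {B}
Count = 1

1


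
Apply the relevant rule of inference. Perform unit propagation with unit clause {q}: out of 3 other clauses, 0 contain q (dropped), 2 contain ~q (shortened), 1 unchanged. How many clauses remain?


Satisfied (removed): 0
Shortened (remain): 2
Unchanged (remain): 1
Remaining = 2 + 1 = 3

3


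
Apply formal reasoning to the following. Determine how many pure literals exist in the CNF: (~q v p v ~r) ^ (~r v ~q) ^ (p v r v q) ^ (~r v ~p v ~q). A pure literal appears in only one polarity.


Check each variable for pure literal status:
p: mixed (not pure)
q: mixed (not pure)
r: mixed (not pure)
Pure literal count = 0

0


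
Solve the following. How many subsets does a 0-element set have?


The power set of a set with n elements has 2^n elements.
|P(S)| = 2^0 = 1

1


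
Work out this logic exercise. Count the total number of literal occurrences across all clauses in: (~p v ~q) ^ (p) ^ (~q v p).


Counting literals in each clause:
Clause 1: 2 literal(s)
Clause 2: 1 literal(s)
Clause 3: 2 literal(s)
Total = 5

5


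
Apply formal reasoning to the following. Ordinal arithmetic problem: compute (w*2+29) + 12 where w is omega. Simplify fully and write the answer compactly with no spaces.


Compute (w*2+29) + 12.
Ordinal + is associative but NOT commutative; for finite n>0, n + w = w but w + n stays w+n.
By associativity: (w*2+29) + 12 = w*2 + (29+12) = w*2+41.
Result = w*2+41

w*2+41


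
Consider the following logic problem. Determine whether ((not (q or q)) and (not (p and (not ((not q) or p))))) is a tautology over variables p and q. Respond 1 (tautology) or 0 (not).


Check all 4 assignments:
p=0, q=0: 1
p=0, q=1: 0
p=1, q=0: 1
p=1, q=1: 0
Satisfying count = 2/4.
Tautology iff count = 4: no.

0


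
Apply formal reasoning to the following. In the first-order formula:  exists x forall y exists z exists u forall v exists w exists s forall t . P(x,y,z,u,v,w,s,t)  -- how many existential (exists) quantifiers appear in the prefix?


Quantifier prefix: exists x forall y exists z exists u forall v exists w exists s forall t
Mark each quantifier type:
  E U E E U E E U
Universal count = 3, Existential count = 5
Asked for existential (exists) quantifiers: 5

5


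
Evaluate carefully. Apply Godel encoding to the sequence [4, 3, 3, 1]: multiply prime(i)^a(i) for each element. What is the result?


Encode each element as an exponent of the corresponding prime:
  2^4 = 16
  3^3 = 27
  5^3 = 125
  7^1 = 7
Product = 16 * 27 * 125 * 7 = 378000

378000


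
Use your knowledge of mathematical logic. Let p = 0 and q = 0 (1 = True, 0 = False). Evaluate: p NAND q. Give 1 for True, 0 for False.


p = 0, q = 0
Operation: p NAND q
Evaluate: 0 NAND 0 = 1

1


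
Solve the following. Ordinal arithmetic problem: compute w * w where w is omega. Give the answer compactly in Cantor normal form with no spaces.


Compute w * w.
Ordinal * is associative and left-distributive over +, but NOT commutative; for finite n>1, n*w = w but w*n stays w*n.
w * w = w^2 by definition.
Result = w^2

w^2


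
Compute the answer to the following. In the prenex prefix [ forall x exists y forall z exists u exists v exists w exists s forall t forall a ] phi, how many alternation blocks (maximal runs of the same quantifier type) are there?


Quantifier-type sequence: A E A E E E E A A  (A=forall, E=exists)
Group into maximal same-type runs:
  Ax1 | Ex1 | Ax1 | Ex4 | Ax2
Number of blocks = 5

5


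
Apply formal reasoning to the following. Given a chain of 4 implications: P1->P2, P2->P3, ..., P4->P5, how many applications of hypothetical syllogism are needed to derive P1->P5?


With 4 implications in a chain connecting 5 propositions:
P1->P2, P2->P3, ..., P4->P5
Steps needed = (number of implications) - 1 = 4 - 1 = 3

3


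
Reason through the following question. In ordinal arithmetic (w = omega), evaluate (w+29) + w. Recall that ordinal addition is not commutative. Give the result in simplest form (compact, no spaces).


Compute (w+29) + w.
Ordinal + is associative but NOT commutative; for finite n>0, n + w = w but w + n stays w+n.
(w+29) + w = w + (29+w) = w + w = w*2 (the finite tail 29 is absorbed by the right w).
Result = w*2

w*2


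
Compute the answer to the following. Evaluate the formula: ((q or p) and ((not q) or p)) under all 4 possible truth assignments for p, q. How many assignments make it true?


Check all 4 assignments:
p=0, q=0: 0
p=0, q=1: 0
p=1, q=0: 1
p=1, q=1: 1
Count of True = 2

2


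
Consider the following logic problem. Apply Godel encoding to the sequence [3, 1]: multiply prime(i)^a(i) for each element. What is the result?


Encode each element as an exponent of the corresponding prime:
  2^3 = 8
  3^1 = 3
Product = 8 * 3 = 24

24


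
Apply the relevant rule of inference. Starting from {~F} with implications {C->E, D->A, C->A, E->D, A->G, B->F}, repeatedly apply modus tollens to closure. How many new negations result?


Initial negated facts: {~F}
Apply modus tollens to closure:
  ~F and B->F  =>  ~B
Final negated: {~B, ~F}
New negations: {~B}
Count = 1

1


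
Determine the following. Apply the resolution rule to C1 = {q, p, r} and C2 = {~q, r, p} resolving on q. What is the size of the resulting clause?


Remove q from C1 and ~q from C2.
C1 remainder: {p, r}
C2 remainder: {r, p}
Union (resolvent): {p, r}
Resolvent has 2 literal(s).

2


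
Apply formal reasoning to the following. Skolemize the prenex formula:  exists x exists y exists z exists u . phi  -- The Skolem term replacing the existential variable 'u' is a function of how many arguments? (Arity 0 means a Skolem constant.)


Quantifier prefix: exists x exists y exists z exists u
'u' is existentially quantified at position 4.
No universal quantifiers precede it.
Skolem function arity = 0 (a Skolem constant)

0


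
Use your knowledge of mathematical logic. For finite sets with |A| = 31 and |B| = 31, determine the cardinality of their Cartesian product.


The Cartesian product A x B contains all ordered pairs (a, b).
|A x B| = |A| * |B| = 31 * 31 = 961

961


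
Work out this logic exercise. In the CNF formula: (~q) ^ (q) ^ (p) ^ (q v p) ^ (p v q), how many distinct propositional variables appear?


Identify each variable that appears in the formula.
Variables found: p, q
Count = 2

2


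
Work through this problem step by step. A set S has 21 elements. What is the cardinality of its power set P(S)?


The power set of a set with n elements has 2^n elements.
|P(S)| = 2^21 = 2097152

2097152


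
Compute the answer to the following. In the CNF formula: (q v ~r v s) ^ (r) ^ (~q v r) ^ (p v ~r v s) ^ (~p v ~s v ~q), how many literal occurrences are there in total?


Counting literals in each clause:
Clause 1: 3 literal(s)
Clause 2: 1 literal(s)
Clause 3: 2 literal(s)
Clause 4: 3 literal(s)
Clause 5: 3 literal(s)
Total = 12

12


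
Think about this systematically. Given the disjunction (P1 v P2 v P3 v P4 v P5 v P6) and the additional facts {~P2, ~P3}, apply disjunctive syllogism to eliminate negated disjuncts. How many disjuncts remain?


Original disjuncts (6): P1, P2, P3, P4, P5, P6
Negated (eliminate): ~P2, ~P3
Remaining disjuncts: P1, P4, P5, P6
Count = 6 - 2 = 4

4


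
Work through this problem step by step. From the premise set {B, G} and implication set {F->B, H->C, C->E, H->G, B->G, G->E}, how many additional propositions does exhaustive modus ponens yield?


Initial facts: {B, G}
Apply modus ponens to closure:
  G and G->E  =>  E
Final known: {B, E, G}
New propositions: {E}
Count = 1

1


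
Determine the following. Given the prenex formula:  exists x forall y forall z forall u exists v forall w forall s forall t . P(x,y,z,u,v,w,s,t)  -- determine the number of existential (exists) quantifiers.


Quantifier prefix: exists x forall y forall z forall u exists v forall w forall s forall t
Mark each quantifier type:
  E U U U E U U U
Universal count = 6, Existential count = 2
Asked for existential (exists) quantifiers: 2

2


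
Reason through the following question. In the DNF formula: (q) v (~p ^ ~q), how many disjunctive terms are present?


A DNF formula is a disjunction of terms (conjunctions).
Terms are separated by v.
Counting the disjuncts: 2 terms.

2


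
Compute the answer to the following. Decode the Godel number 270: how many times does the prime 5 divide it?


Factorize 270 by dividing by 5 repeatedly.
Division steps: 5 divides 270 exactly 1 time(s).
Exponent of 5 = 1

1


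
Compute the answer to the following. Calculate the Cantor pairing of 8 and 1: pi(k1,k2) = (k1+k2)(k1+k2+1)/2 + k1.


k1 + k2 = 9
(k1+k2)(k1+k2+1)/2 = 9 * 10 / 2 = 45
pi = 45 + 8 = 53

53


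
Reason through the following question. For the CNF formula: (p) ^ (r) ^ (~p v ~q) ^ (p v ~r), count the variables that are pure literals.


Check each variable for pure literal status:
p: mixed (not pure)
q: pure negative
r: mixed (not pure)
Pure literal count = 1

1


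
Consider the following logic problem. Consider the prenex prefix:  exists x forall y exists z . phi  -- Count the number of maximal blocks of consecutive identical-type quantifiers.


Quantifier-type sequence: E A E  (A=forall, E=exists)
Group into maximal same-type runs:
  Ex1 | Ax1 | Ex1
Number of blocks = 3

3


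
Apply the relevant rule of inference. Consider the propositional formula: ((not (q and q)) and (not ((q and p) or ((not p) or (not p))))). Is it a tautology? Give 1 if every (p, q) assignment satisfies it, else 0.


Check all 4 assignments:
p=0, q=0: 0
p=0, q=1: 0
p=1, q=0: 1
p=1, q=1: 0
Satisfying count = 1/4.
Tautology iff count = 4: no.

0


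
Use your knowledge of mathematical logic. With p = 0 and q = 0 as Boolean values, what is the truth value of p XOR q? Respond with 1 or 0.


p = 0, q = 0
Operation: p XOR q
Evaluate: 0 XOR 0 = 0

0


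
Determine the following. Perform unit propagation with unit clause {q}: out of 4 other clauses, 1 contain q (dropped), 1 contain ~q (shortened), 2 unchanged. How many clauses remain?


Satisfied (removed): 1
Shortened (remain): 1
Unchanged (remain): 2
Remaining = 1 + 2 = 3

3


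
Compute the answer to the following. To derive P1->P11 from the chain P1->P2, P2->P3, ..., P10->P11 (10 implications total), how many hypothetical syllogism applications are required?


With 10 implications in a chain connecting 11 propositions:
P1->P2, P2->P3, ..., P10->P11
Steps needed = (number of implications) - 1 = 10 - 1 = 9

9


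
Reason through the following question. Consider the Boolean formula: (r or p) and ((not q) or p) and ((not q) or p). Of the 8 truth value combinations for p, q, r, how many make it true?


Evaluate all 8 assignments for p, q, r:
p=0, q=0, r=0: 0
p=0, q=0, r=1: 1
p=0, q=1, r=0: 0
p=0, q=1, r=1: 0
p=1, q=0, r=0: 1
p=1, q=0, r=1: 1
p=1, q=1, r=0: 1
p=1, q=1, r=1: 1
Satisfying count = 5

5


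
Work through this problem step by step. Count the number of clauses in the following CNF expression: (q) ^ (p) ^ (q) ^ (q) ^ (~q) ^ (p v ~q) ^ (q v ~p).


A CNF formula is a conjunction of clauses.
Clauses are separated by ^.
Counting the conjuncts: 7 clauses.

7


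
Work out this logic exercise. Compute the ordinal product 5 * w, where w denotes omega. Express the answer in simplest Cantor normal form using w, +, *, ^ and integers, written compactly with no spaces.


Compute 5 * w.
Ordinal * is associative and left-distributive over +, but NOT commutative; for finite n>1, n*w = w but w*n stays w*n.
For finite n>0, n * w = sup{n*k : k<w} = w. So 5 * w = w.
Result = w

w


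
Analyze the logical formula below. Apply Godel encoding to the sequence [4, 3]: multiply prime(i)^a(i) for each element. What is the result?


Encode each element as an exponent of the corresponding prime:
  2^4 = 16
  3^3 = 27
Product = 16 * 27 = 432

432


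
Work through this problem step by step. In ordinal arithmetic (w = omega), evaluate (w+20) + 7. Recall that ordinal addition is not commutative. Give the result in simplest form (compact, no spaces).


Compute (w+20) + 7.
Ordinal + is associative but NOT commutative; for finite n>0, n + w = w but w + n stays w+n.
By associativity: (w+20) + 7 = w + (20+7) = w+27.
Result = w+27

w+27


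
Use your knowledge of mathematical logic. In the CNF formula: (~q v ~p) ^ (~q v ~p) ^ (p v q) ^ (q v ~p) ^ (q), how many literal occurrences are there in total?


Counting literals in each clause:
Clause 1: 2 literal(s)
Clause 2: 2 literal(s)
Clause 3: 2 literal(s)
Clause 4: 2 literal(s)
Clause 5: 1 literal(s)
Total = 9

9


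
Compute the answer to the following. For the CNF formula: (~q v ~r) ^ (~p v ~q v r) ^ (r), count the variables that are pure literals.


Check each variable for pure literal status:
p: pure negative
q: pure negative
r: mixed (not pure)
Pure literal count = 2

2


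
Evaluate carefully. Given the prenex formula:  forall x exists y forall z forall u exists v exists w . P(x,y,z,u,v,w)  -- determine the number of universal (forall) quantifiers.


Quantifier prefix: forall x exists y forall z forall u exists v exists w
Mark each quantifier type:
  U E U U E E
Universal count = 3, Existential count = 3
Asked for universal (forall) quantifiers: 3

3


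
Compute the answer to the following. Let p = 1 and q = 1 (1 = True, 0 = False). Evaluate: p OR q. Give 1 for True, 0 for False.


p = 1, q = 1
Operation: p OR q
Evaluate: 1 OR 1 = 1

1


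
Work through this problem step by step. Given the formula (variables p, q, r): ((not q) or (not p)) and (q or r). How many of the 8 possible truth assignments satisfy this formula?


Evaluate all 8 assignments for p, q, r:
p=0, q=0, r=0: 0
p=0, q=0, r=1: 1
p=0, q=1, r=0: 1
p=0, q=1, r=1: 1
p=1, q=0, r=0: 0
p=1, q=0, r=1: 1
p=1, q=1, r=0: 0
p=1, q=1, r=1: 0
Satisfying count = 4

4


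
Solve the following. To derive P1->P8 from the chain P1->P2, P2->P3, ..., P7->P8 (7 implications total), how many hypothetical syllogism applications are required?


With 7 implications in a chain connecting 8 propositions:
P1->P2, P2->P3, ..., P7->P8
Steps needed = (number of implications) - 1 = 7 - 1 = 6

6


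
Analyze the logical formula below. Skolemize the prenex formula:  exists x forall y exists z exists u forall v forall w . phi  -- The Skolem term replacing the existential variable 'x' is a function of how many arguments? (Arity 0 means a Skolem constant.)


Quantifier prefix: exists x forall y exists z exists u forall v forall w
'x' is existentially quantified at position 1.
No universal quantifiers precede it.
Skolem function arity = 0 (a Skolem constant)

0


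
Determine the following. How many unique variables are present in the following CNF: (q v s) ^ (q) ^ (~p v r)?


Identify each variable that appears in the formula.
Variables found: p, q, r, s
Count = 4

4


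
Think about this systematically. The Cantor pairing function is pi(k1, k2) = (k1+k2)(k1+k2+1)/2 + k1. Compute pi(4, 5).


k1 + k2 = 9
(k1+k2)(k1+k2+1)/2 = 9 * 10 / 2 = 45
pi = 45 + 4 = 49

49


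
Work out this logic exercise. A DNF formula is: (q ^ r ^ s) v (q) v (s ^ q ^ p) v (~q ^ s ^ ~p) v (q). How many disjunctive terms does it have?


A DNF formula is a disjunction of terms (conjunctions).
Terms are separated by v.
Counting the disjuncts: 5 terms.

5


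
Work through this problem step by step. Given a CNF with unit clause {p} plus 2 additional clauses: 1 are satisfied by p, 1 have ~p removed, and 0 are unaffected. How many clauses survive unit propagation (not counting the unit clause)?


Satisfied (removed): 1
Shortened (remain): 1
Unchanged (remain): 0
Remaining = 1 + 0 = 1

1


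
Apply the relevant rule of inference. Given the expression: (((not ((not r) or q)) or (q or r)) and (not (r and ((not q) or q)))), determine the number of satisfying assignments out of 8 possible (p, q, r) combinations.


Check all 8 assignments:
p=0, q=0, r=0: 0
p=0, q=0, r=1: 0
p=0, q=1, r=0: 1
p=0, q=1, r=1: 0
p=1, q=0, r=0: 0
p=1, q=0, r=1: 0
p=1, q=1, r=0: 1
p=1, q=1, r=1: 0
Count of True = 2

2


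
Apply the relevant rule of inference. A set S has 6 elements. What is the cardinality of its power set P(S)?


The power set of a set with n elements has 2^n elements.
|P(S)| = 2^6 = 64

64


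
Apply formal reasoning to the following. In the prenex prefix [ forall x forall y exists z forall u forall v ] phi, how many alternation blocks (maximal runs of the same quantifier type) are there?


Quantifier-type sequence: A A E A A  (A=forall, E=exists)
Group into maximal same-type runs:
  Ax2 | Ex1 | Ax2
Number of blocks = 3

3


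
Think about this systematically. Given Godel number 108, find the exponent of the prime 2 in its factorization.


Factorize 108 by dividing by 2 repeatedly.
Division steps: 2 divides 108 exactly 2 time(s).
Exponent of 2 = 2

2


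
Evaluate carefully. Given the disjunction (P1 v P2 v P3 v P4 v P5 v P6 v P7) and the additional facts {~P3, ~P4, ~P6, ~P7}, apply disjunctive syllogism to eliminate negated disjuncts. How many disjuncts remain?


Original disjuncts (7): P1, P2, P3, P4, P5, P6, P7
Negated (eliminate): ~P3, ~P4, ~P6, ~P7
Remaining disjuncts: P1, P2, P5
Count = 7 - 4 = 3

3


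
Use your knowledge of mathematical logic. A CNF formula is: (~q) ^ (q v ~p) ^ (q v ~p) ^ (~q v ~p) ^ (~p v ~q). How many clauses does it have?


A CNF formula is a conjunction of clauses.
Clauses are separated by ^.
Counting the conjuncts: 5 clauses.

5


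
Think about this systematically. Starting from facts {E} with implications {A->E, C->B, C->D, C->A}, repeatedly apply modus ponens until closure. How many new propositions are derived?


Initial facts: {E}
Apply modus ponens to closure:
  (no implication fires)
Final known: {E}
New propositions: {(none)}
Count = 0

0


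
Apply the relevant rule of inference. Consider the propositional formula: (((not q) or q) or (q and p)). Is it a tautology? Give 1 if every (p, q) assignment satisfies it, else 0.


Check all 4 assignments:
p=0, q=0: 1
p=0, q=1: 1
p=1, q=0: 1
p=1, q=1: 1
Satisfying count = 4/4.
Tautology iff count = 4: yes.

1


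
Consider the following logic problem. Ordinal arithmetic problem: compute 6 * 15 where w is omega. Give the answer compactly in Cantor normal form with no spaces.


Compute 6 * 15.
Ordinal * is associative and left-distributive over +, but NOT commutative; for finite n>1, n*w = w but w*n stays w*n.
Both finite; ordinal * agrees with natural *: 6 * 15 = 90.
Result = 90

90


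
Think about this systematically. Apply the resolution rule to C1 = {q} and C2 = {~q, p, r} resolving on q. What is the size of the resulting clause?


Remove q from C1 and ~q from C2.
C1 remainder: {}
C2 remainder: {p, r}
Union (resolvent): {p, r}
Resolvent has 2 literal(s).

2


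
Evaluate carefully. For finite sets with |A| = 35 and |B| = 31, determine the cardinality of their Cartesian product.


The Cartesian product A x B contains all ordered pairs (a, b).
|A x B| = |A| * |B| = 35 * 31 = 1085

1085


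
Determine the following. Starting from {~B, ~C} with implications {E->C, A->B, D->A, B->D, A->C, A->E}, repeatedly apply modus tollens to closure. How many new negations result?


Initial negated facts: {~B, ~C}
Apply modus tollens to closure:
  ~C and E->C  =>  ~E
  ~B and A->B  =>  ~A
  ~A and D->A  =>  ~D
Final negated: {~A, ~B, ~C, ~D, ~E}
New negations: {~A, ~D, ~E}
Count = 3

3


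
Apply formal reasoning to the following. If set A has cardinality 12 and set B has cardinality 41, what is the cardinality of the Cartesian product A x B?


The Cartesian product A x B contains all ordered pairs (a, b).
|A x B| = |A| * |B| = 12 * 41 = 492

492


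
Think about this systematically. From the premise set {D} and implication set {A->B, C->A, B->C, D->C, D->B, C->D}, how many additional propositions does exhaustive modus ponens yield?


Initial facts: {D}
Apply modus ponens to closure:
  D and D->C  =>  C
  D and D->B  =>  B
  C and C->A  =>  A
Final known: {A, B, C, D}
New propositions: {A, B, C}
Count = 3

3


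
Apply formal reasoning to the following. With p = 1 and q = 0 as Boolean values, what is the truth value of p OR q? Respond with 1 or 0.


p = 1, q = 0
Operation: p OR q
Evaluate: 1 OR 0 = 1

1


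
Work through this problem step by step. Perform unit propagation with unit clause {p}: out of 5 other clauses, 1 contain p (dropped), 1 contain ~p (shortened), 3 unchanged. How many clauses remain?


Satisfied (removed): 1
Shortened (remain): 1
Unchanged (remain): 3
Remaining = 1 + 3 = 4

4


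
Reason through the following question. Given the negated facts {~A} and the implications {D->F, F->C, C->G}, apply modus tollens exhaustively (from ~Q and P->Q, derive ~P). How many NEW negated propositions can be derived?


Initial negated facts: {~A}
Apply modus tollens to closure:
  (no implication fires)
Final negated: {~A}
New negations: {(none)}
Count = 0

0


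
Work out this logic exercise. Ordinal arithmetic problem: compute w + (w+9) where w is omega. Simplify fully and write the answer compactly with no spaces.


Compute w + (w+9).
Ordinal + is associative but NOT commutative; for finite n>0, n + w = w but w + n stays w+n.
w + (w+9) = (w+w) + 9 = w*2+9.
Result = w*2+9

w*2+9


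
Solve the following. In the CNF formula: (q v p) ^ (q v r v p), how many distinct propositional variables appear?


Identify each variable that appears in the formula.
Variables found: p, q, r
Count = 3

3


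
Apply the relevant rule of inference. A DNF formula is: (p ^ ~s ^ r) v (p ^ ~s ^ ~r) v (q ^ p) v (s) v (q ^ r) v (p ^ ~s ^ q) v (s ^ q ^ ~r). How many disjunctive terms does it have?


A DNF formula is a disjunction of terms (conjunctions).
Terms are separated by v.
Counting the disjuncts: 7 terms.

7


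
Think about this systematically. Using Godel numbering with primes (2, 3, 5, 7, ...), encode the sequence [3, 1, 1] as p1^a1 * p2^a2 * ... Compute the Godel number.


Encode each element as an exponent of the corresponding prime:
  2^3 = 8
  3^1 = 3
  5^1 = 5
Product = 8 * 3 * 5 = 120

120


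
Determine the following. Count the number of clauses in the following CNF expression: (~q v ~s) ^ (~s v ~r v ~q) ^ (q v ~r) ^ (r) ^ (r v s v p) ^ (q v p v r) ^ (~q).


A CNF formula is a conjunction of clauses.
Clauses are separated by ^.
Counting the conjuncts: 7 clauses.

7


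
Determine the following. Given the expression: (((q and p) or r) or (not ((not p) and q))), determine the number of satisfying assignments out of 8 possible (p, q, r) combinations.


Check all 8 assignments:
p=0, q=0, r=0: 1
p=0, q=0, r=1: 1
p=0, q=1, r=0: 0
p=0, q=1, r=1: 1
p=1, q=0, r=0: 1
p=1, q=0, r=1: 1
p=1, q=1, r=0: 1
p=1, q=1, r=1: 1
Count of True = 7

7


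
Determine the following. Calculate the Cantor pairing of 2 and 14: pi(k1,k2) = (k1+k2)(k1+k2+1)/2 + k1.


k1 + k2 = 16
(k1+k2)(k1+k2+1)/2 = 16 * 17 / 2 = 136
pi = 136 + 2 = 138

138


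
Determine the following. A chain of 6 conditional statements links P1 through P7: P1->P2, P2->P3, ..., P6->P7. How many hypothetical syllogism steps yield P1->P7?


With 6 implications in a chain connecting 7 propositions:
P1->P2, P2->P3, ..., P6->P7
Steps needed = (number of implications) - 1 = 6 - 1 = 5

5


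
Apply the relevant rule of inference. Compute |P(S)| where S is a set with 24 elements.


The power set of a set with n elements has 2^n elements.
|P(S)| = 2^24 = 16777216

16777216


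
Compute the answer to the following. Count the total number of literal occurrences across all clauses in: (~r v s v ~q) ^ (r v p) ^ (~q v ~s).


Counting literals in each clause:
Clause 1: 3 literal(s)
Clause 2: 2 literal(s)
Clause 3: 2 literal(s)
Total = 7

7


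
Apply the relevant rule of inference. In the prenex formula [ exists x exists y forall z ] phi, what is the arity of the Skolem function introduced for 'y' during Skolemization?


Quantifier prefix: exists x exists y forall z
'y' is existentially quantified at position 2.
No universal quantifiers precede it.
Skolem function arity = 0 (a Skolem constant)

0


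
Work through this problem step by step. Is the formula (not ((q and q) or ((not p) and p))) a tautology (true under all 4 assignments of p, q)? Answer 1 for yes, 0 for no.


Check all 4 assignments:
p=0, q=0: 1
p=0, q=1: 0
p=1, q=0: 1
p=1, q=1: 0
Satisfying count = 2/4.
Tautology iff count = 4: no.

0


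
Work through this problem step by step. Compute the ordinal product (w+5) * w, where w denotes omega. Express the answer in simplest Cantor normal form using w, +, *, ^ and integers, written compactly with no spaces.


Compute (w+5) * w.
Ordinal * is associative and left-distributive over +, but NOT commutative; for finite n>1, n*w = w but w*n stays w*n.
(w+5) * w = sup{(w+5)*k : k<w} = sup{w*k+5} = w^2 (the +5 tail is absorbed in the limit).
Result = w^2

w^2


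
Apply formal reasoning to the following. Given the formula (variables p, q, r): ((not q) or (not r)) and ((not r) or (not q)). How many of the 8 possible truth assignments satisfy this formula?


Evaluate all 8 assignments for p, q, r:
p=0, q=0, r=0: 1
p=0, q=0, r=1: 1
p=0, q=1, r=0: 1
p=0, q=1, r=1: 0
p=1, q=0, r=0: 1
p=1, q=0, r=1: 1
p=1, q=1, r=0: 1
p=1, q=1, r=1: 0
Satisfying count = 6

6


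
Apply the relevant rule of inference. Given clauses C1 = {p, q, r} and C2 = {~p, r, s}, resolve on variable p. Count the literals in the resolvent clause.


Remove p from C1 and ~p from C2.
C1 remainder: {q, r}
C2 remainder: {r, s}
Union (resolvent): {q, r, s}
Resolvent has 3 literal(s).

3


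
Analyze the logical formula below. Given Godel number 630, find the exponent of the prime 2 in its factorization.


Factorize 630 by dividing by 2 repeatedly.
Division steps: 2 divides 630 exactly 1 time(s).
Exponent of 2 = 1

1


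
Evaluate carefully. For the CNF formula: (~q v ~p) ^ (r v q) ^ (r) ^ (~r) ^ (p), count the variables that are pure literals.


Check each variable for pure literal status:
p: mixed (not pure)
q: mixed (not pure)
r: mixed (not pure)
Pure literal count = 0

0


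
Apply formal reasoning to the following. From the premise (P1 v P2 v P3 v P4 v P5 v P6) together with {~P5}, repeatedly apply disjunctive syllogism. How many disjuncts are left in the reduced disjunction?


Original disjuncts (6): P1, P2, P3, P4, P5, P6
Negated (eliminate): ~P5
Remaining disjuncts: P1, P2, P3, P4, P6
Count = 6 - 1 = 5

5


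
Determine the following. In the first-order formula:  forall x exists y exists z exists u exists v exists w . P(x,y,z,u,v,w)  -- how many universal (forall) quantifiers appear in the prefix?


Quantifier prefix: forall x exists y exists z exists u exists v exists w
Mark each quantifier type:
  U E E E E E
Universal count = 1, Existential count = 5
Asked for universal (forall) quantifiers: 1

1


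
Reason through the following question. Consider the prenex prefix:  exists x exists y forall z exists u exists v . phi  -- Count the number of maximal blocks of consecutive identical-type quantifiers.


Quantifier-type sequence: E E A E E  (A=forall, E=exists)
Group into maximal same-type runs:
  Ex2 | Ax1 | Ex2
Number of blocks = 3

3


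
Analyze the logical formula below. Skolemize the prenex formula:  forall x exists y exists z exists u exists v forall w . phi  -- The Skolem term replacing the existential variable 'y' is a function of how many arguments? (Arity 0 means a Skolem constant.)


Quantifier prefix: forall x exists y exists z exists u exists v forall w
'y' is existentially quantified at position 2.
Universal variables preceding it: x
Skolem function arity = 1

1


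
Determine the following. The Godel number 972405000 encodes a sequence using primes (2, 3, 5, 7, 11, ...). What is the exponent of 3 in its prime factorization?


Factorize 972405000 by dividing by 3 repeatedly.
Division steps: 3 divides 972405000 exactly 4 time(s).
Exponent of 3 = 4

4


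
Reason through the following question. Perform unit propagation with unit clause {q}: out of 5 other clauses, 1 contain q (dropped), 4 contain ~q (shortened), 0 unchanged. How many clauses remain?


Satisfied (removed): 1
Shortened (remain): 4
Unchanged (remain): 0
Remaining = 4 + 0 = 4

4


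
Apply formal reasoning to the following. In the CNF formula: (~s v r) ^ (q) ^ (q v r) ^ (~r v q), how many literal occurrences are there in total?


Counting literals in each clause:
Clause 1: 2 literal(s)
Clause 2: 1 literal(s)
Clause 3: 2 literal(s)
Clause 4: 2 literal(s)
Total = 7

7


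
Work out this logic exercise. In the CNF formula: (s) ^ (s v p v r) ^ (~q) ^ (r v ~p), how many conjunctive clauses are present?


A CNF formula is a conjunction of clauses.
Clauses are separated by ^.
Counting the conjuncts: 4 clauses.

4


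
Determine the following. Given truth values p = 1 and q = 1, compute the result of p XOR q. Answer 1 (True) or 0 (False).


p = 1, q = 1
Operation: p XOR q
Evaluate: 1 XOR 1 = 0

0


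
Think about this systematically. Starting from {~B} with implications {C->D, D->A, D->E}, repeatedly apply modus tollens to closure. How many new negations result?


Initial negated facts: {~B}
Apply modus tollens to closure:
  (no implication fires)
Final negated: {~B}
New negations: {(none)}
Count = 0

0
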